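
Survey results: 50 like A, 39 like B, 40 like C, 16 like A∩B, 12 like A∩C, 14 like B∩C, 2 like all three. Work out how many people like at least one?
89

Explanation: |A∪B∪C| = 50+39+40-16-12-14+2 = 89.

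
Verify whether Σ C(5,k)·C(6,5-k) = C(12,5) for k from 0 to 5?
False

Explanation: Vandermonde's identity gives C(11,5) = 462; RHS C(12,5) = 792.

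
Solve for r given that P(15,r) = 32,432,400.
P(15,r) = 15·14·…·(15−r+1), a product of r factors. Multiplying down from 15: 15 = 15; 15·14 = 210; 15·14·13 = 2,730; 15·14·13·12 = 32,760; 15·14·13·12·11 = 360,360; 15·14·13·12·11·10 = 3,603,600; 15·14·13·12·11·10·9 = 32,432,400 ✓ (7 factors). So r = 7.
Final answer: 7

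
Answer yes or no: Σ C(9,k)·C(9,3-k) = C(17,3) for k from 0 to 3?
No

Solution: Vandermonde's identity gives C(18,3) = 816; RHS C(17,3) = 680.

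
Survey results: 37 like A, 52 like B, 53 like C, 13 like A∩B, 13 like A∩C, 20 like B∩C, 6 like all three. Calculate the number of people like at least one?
|A∪B∪C| = 37+52+53-13-13-20+6 = 102.

Answer: 102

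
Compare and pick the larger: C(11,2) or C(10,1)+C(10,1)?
C(11,2)

Solution: C(11,2)=55; C(10,1)+C(10,1)=10+10=20.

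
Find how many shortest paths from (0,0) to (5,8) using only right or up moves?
1,287

Solution: Choose 5 rights from 13 moves: C(13,5) = 1,287.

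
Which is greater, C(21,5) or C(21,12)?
C(21,5)=20,349, C(21,12)=293,930.
Final answer: C(21,12)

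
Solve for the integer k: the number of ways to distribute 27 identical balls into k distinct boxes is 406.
3

Working:
Stars and bars: the count is C(27+k−1, k−1), increasing in k. k=2: C(28,1) = 28, k=3: C(29,2) = 406 ✓. So k = 3.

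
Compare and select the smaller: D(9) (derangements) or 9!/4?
9!/4

Reasoning: D(9) = (9-1)·[D(8) + D(7)] = 8·[14,833 + 1,854] = 133,496; 9!/4 = 362,880/4 = 90,720.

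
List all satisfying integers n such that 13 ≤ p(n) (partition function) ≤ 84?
7, 8, 9, 10, 11, 12

Working:
Tabulating p(n) via p(n) = p(n−1) + p(n−2) − p(n−5) − p(n−7) + …: p(6)=11; p(7)=15; p(8)=22; p(9)=30; p(10)=42; p(11)=56; p(12)=77; p(13)=101. So valid n = 7, 8, 9, 10, 11, 12.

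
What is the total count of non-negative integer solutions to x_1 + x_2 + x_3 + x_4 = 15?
C(15+4-1, 4-1) = 816.
Final answer: 816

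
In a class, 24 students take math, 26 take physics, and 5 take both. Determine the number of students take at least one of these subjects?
|A∪B| = |A|+|B|-|A∩B| = 24+26-5 = 45.
Final answer: 45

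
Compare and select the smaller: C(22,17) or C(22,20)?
C(22,20)

Reasoning: C(22,17)=26,334, C(22,20)=231.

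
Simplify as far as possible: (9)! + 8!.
403,200

Explanation: (9)! + 8! = (9)·8! + 8! = (9+1)·8! = 10·8! = 403,200.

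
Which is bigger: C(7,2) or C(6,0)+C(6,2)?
C(7,2)=21; C(6,0)+C(6,2)=1+15=16.

Answer: C(7,2)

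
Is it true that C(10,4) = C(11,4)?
False

Solution: LHS = C(10,4) = 210; RHS = C(11,4) = 330. 210 ≠ 330, so the statement does not hold.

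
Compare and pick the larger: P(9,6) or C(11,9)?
P(9,6)=60,480, C(11,9)=55.
Final answer: P(9,6)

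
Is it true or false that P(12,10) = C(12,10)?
P(12,10) = 239,500,800 but C(12,10) = 66; they differ by a factor of 10! = 3628800, so the statement does not hold.

Answer: False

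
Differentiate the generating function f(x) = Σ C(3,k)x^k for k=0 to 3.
Σ k·C(3,k)x^(k-1) for k=1 to 3

Working:
Term-by-term differentiation gives Σ k·C(3,k)x^{k-1} for k=1 to 3.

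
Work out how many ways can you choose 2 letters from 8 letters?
28

Explanation: C(8,2) = 8! / (2! × (8-2)!)
         = 8! / (2! × 6!)
         = 28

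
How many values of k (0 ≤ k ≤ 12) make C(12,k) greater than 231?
5

Explanation: Row 12 is unimodal and symmetric about k=12/2. C(12,3)=220 ≤ 231; C(12,4)=495 > 231; by symmetry C(12,k) > 231 for k = 4..8. That's 8 - 4 + 1 = 5 values.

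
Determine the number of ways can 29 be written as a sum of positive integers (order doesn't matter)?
Pentagonal recurrence p(n) = p(n−1) + p(n−2) − p(n−5) − p(n−7) + …: p(29) = p(28) + p(27) − p(24) − p(22) + p(17) + p(14) − p(7) − p(3) = 3,718 + 3,010 − 1,575 − 1,002 + 297 + 135 − 15 − 3 = 4,565.

Answer: 4,565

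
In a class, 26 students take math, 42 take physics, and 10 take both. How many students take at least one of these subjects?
58

Explanation: |A∪B| = |A|+|B|-|A∩B| = 26+42-10 = 58.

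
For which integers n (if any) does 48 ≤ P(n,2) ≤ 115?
8, 9, 10, 11

Reasoning: P(7,2)=42; P(8,2)=56; P(9,2)=72; P(10,2)=90; P(11,2)=110; P(12,2)=132. So valid n = 8, 9, 10, 11.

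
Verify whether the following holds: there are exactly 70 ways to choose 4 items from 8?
True

Solution: C(8,4) = 70.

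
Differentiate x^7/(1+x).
(7x^6(1+x) - x^7)/(1+x)²

Quotient rule: [7x^{6}(1+x) - x^7]/(1+x)².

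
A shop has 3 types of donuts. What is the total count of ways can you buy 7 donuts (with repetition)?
36

Explanation: Stars and bars: C(7+3-1, 7) = C(9, 7) = 36.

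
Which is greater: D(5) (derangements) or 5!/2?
D(5) = (5-1)·[D(4) + D(3)] = 4·[9 + 2] = 44; 5!/2 = 120/2 = 60.
Final answer: 5!/2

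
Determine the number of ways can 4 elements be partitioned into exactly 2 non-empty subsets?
7

Solution: This equals S(4,2), the Stirling number of the 2nd kind.
Using the Stirling recurrence: S(n,k) = k·S(n-1,k) + S(n-1,k-1)
S(4,2) = 2·S(3,2) + S(3,1)
         = 2·3 + 1
         = 6 + 1
         = 7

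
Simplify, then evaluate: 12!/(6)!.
665,280

Explanation: This equals 12×11×...×7 = 665,280.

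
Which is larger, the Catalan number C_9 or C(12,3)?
C_9 = C(18,9)/(9+1) = 48,620/10 = 4,862; C(12,3) = 220.
Final answer: C_9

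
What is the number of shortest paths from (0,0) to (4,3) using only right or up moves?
35
Choose 4 rights from 7 moves: C(7,4) = 35.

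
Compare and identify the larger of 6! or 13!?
13!
6!=720, 13!=6,227,020,800. 13! > 6!.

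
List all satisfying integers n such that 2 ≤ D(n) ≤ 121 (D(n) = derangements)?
3, 4, 5

Explanation: Using D(n) = (n−1)[D(n−1) + D(n−2)] with D(1)=0, D(2)=1: D(2)=1; D(3)=2; D(4)=9; D(5)=44; D(6)=265. So valid n = 3, 4, 5.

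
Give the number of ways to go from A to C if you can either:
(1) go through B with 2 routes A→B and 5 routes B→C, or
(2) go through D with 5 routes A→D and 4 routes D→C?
Route via B: 2×5=10. Route via D: 5×4=20. Total: 30.

Answer: 30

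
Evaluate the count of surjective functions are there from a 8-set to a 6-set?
191,520
Onto functions = 6! × S(8,6)
First compute S(8,6) via recurrence:
Using the Stirling recurrence: S(n,k) = k·S(n-1,k) + S(n-1,k-1)
S(8,6) = 6·S(7,6) + S(7,5)
         = 6·21 + 140
         = 126 + 140
         = 266
Then: 720 × 266 = 191,520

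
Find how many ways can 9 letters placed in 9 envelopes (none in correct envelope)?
133,496

Reasoning: Using D(n) = (n-1)[D(n-1) + D(n-2)]:
D(9) = (9-1) × [D(8) + D(7)]
      = 8 × [14833 + 1854]
      = 8 × 16687
      = 133,496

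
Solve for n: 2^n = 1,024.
10

Solution: 2^10 = 1,024, so n = 10.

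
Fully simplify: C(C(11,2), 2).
1,485

Reasoning: C(11,2) = 55, then C(55, 2) = 1,485.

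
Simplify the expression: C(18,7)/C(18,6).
12/7

C(n,k+1)/C(n,k) = (n−k)/(k+1). Here (18−6)/(6+1) = 12/7 = 12/7.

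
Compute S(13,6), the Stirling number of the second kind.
9,321,312

Reasoning: Using the Stirling recurrence: S(n,k) = k·S(n-1,k) + S(n-1,k-1)
S(13,6) = 6·S(12,6) + S(12,5)
         = 6·1323652 + 1379400
         = 7941912 + 1379400
         = 9,321,312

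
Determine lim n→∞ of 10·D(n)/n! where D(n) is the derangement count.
D(n)/n! → 1/e, so 10·D(n)/n! → 10/e.
Final answer: 10/e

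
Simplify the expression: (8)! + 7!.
45,360

Explanation: (8)! + 7! = (8)·7! + 7! = (8+1)·7! = 9·7! = 45,360.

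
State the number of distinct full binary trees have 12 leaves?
58,786

Using the Catalan number formula: C_n = C(2n, n) / (n+1)
C_11 = C(22, 11) / (11+1)
     = 705432 / 12
     = 58,786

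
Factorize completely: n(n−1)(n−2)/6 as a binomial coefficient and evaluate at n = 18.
C(n,3); C(18,3) = 816
n(n−1)(n−2)/6 = n!/(3!(n−3)!) = C(n,3). At n = 18: C(18,3) = 816.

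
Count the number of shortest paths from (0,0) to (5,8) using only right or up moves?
Choose 5 rights from 13 moves: C(13,5) = 1,287.

Answer: 1,287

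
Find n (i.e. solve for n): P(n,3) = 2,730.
15

P(n,3) = n(n−1)(n−2) is increasing in n; n(n−1)(n−2) ≈ (n−1)^3 = 2,730 gives n ≈ 15.0. Check: P(13,3) = 1,716, P(14,3) = 2,184, P(15,3) = 2,730 ✓. So n = 15.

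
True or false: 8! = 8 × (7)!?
True

By definition n! = n × (n-1)!, so 8! = 8 × 7!.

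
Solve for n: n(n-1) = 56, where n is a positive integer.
8

Explanation: n² − n − 56 = 0, so n = (1 ± √(1 + 4·56))/2 = (1 ± √225)/2 = (1 ± 15)/2, i.e. n = 8 or n = -7. Taking the positive root, n = 8 (check: 8×7 = 56).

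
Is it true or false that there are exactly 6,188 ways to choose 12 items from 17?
True

Reasoning: C(17,12) = 6,188.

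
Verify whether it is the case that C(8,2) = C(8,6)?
Symmetry C(n,k) = C(n,n-k): C(8,2) = 28 and C(8,6) = 28. Both sides agree, so the statement holds.
Final answer: True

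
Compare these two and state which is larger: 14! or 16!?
14!=87,178,291,200, 16!=20,922,789,888,000. 16! > 14!.
Final answer: 16!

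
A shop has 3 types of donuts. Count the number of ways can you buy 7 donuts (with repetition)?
36

Reasoning: Stars and bars: C(7+3-1, 7) = C(9, 7) = 36.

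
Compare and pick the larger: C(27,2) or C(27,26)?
C(27,2)

Solution: C(27,2)=351, C(27,26)=27.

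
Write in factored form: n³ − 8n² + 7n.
n(n − 1)(n − 7)

Solution: n³ − 8n² + 7n = n(n² − 8n + 7) = n(n − 1)(n − 7).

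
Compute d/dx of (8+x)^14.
14(8+x)^13

Working:
Using the power rule: d/dx (8+x)^14 = 14(8+x)^{13}.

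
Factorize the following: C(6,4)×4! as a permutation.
C(6,4)×4! = [6!/(4!(2)!)]×4! = 6!/(2)! = P(6,4) = 360.
Final answer: P(6,4)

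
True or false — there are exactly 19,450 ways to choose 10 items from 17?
False

Explanation: C(17,10) = 19,448 ≠ 19450.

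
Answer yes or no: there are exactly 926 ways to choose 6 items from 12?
No

C(12,6) = 924 ≠ 926.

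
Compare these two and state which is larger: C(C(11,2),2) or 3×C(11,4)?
C(C(11,2),2)=1,485, 3×C(11,4)=990.

Answer: C(C(11,2),2)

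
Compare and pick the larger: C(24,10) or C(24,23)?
C(24,10)

Reasoning: C(24,10)=1,961,256, C(24,23)=24.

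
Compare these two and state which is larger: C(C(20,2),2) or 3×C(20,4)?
C(C(20,2),2)

Explanation: C(C(20,2),2)=17,955, 3×C(20,4)=14,535.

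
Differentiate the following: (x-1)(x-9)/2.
(2x - 10)/2

Working:
d/dx[(x-1)(x-9)] = (x-9) + (x-1) = 2x - 10. Dividing by 2 gives (2x - 10)/2.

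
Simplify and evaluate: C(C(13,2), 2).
3,003

Working:
C(13,2) = 78, then C(78, 2) = 3,003.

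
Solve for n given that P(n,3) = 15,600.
26

Working:
P(n,3) = n(n−1)(n−2) is increasing in n; n(n−1)(n−2) ≈ (n−1)^3 = 15,600 gives n ≈ 26.0. Check: P(24,3) = 12,144, P(25,3) = 13,800, P(26,3) = 15,600 ✓. So n = 26.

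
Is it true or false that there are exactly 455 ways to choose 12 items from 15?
True

Explanation: C(15,12) = 455.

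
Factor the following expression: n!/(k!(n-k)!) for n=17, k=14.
C(17,14) = 680

Explanation: This is the binomial coefficient C(17,14) = 680.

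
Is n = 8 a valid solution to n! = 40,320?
8! = 8·7! = 8·5,040 = 40,320, which equals 40,320.

Answer: Yes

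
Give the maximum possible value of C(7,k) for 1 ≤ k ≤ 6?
35

Explanation: C(7,k) is maximised at the centre of the row: C(7,3) = 35.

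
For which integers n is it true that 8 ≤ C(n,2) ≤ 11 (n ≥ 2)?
C(4,2)=6; C(5,2)=10; C(6,2)=15. So valid n = 5.

Answer: 5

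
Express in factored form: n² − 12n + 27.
(n − 3)(n − 9)

Explanation: Seek roots whose sum is 12 and product is 27: (3, 9). So n² − 12n + 27 = (n − 3)(n − 9).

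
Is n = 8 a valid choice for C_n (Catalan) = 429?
C_8 = C(16,8)/(8+1) = 12,870/9 = 1,430, which does not equal 429.

Answer: No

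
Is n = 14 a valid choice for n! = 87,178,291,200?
Yes

Working:
14! = 14·13! = 14·6,227,020,800 = 87,178,291,200, which equals 87,178,291,200.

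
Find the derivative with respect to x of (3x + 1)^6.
18(3x + 1)^5

Chain rule: 6(3x+1)^{5} × 3 = 18(3x+1)^{5}.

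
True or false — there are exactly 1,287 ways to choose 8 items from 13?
True

Working:
C(13,8) = 1,287.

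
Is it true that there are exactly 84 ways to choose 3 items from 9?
True

C(9,3) = 84.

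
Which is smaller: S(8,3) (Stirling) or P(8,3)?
S(8,3) = 3·S(7,3) + S(7,2) = 3·301 + 63 = 966; P(8,3) = 336.

Answer: P(8,3)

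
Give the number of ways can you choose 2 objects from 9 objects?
36

C(9,2) = 9! / (2! × (9-2)!)
         = 9! / (2! × 7!)
         = 36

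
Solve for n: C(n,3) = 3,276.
28

C(n,3) = n(n−1)(n−2)/3! is increasing in n, and n(n−1)(n−2) = 3!·3,276 = 19,656 ≈ (n−1)^3 gives n ≈ 28.0. Check: C(26,3) = 2,600, C(27,3) = 2,925, C(28,3) = 3,276 ✓. So n = 28.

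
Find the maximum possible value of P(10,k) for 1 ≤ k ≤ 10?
3,628,800

P(10,k) increases in k, so maximum at k = 10: 10! = 3,628,800.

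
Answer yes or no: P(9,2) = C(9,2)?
No

Reasoning: P(9,2) = 72 but C(9,2) = 36; they differ by a factor of 2! = 2, so the statement does not hold.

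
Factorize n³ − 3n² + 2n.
n(n − 1)(n − 2)

Reasoning: n³ − 3n² + 2n = n(n² − 3n + 2) = n(n − 1)(n − 2).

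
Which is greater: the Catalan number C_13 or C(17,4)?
C_13

Solution: C_13 = C(26,13)/(13+1) = 10,400,600/14 = 742,900; C(17,4) = 2,380.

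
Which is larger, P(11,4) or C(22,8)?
C(22,8)
P(11,4)=7,920, C(22,8)=319,770.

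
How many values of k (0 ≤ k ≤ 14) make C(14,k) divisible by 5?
0

Reasoning: Checking C(14,k) mod 5 for k = 0..14: none are divisible by 5. Count = 0.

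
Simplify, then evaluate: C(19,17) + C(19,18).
190

Explanation: By Pascal's identity: C(20,18) = 190.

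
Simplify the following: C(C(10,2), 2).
C(10,2) = 45, then C(45, 2) = 990.
Final answer: 990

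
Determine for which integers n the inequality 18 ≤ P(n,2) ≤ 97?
5, 6, 7, 8, 9, 10

Reasoning: P(4,2)=12; P(5,2)=20; P(6,2)=30; P(7,2)=42; P(8,2)=56; P(9,2)=72; P(10,2)=90; P(11,2)=110. So valid n = 5, 6, 7, 8, 9, 10.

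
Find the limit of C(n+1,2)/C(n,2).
Both numerator and denominator grow as n^2/2! for large n, so the ratio → 1.

Answer: 1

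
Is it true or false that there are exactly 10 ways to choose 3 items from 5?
True

Reasoning: C(5,3) = 10.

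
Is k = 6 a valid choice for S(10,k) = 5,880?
No

S(10,6) = 6·S(9,6) + S(9,5) = 6·2,646 + 6,951 = 22,827, which does not equal 5,880.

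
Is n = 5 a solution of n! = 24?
No

Solution: 5! = 5·4! = 5·24 = 120, which does not equal 24.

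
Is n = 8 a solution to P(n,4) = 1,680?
Yes

Working:
P(8,4) = 8·7·6·5 = 1,680, which equals 1,680.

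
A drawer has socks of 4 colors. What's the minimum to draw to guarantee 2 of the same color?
5

Solution: Worst case: 1 of each = 4. One more: 5.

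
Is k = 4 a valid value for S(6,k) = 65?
Yes
S(6,4) = 4·S(5,4) + S(5,3) = 4·10 + 25 = 65, which equals 65.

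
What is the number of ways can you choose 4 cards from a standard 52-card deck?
C(52,4) = 270,725.

Answer: 270,725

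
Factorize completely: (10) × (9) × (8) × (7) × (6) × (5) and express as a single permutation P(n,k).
P(10,6) = 10!/(4)!

Working:
Product of 6 consecutive descending integers starting at 10: P(10,6) = 10!/4! = 151,200.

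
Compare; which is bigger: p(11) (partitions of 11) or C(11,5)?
C(11,5)

Solution: Pentagonal recurrence p(n) = p(n−1) + p(n−2) − p(n−5) − p(n−7) + …: p(11) = p(10) + p(9) − p(6) − p(4) = 42 + 30 − 11 − 5 = 56; C(11,5) = 462.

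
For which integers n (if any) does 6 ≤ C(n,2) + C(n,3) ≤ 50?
4, 5, 6

Solution: C(3,2)+C(3,3)=4; C(4,2)+C(4,3)=10; C(5,2)+C(5,3)=20; C(6,2)+C(6,3)=35; C(7,2)+C(7,3)=56. So valid n = 4, 5, 6.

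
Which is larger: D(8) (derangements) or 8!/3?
D(8) = (8-1)·[D(7) + D(6)] = 7·[1,854 + 265] = 14,833; 8!/3 = 40,320/3 = 13,440.
Final answer: D(8)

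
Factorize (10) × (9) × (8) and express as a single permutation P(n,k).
P(10,3) = 10!/(7)!

Reasoning: Product of 3 consecutive descending integers starting at 10: P(10,3) = 10!/7! = 720.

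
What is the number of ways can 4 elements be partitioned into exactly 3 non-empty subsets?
6

This equals S(4,3), the Stirling number of the 2nd kind.
Using the Stirling recurrence: S(n,k) = k·S(n-1,k) + S(n-1,k-1)
S(4,3) = 3·S(3,3) + S(3,2)
         = 3·1 + 3
         = 3 + 3
         = 6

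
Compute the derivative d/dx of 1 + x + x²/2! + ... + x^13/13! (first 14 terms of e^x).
Differentiating term by term gives the first 13 terms of e^x.

Answer: 1 + x + x²/2! + ... + x^12/12!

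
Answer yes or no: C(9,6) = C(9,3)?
Yes

Solution: Symmetry C(n,k) = C(n,n-k): C(9,6) = 84 and C(9,3) = 84. Both sides agree, so the statement holds.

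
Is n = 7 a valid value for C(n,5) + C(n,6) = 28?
Yes

Explanation: C(7,5) + C(7,6) = 21 + 7 = 28, which equals 28.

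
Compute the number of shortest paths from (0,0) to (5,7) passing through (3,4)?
350

Reasoning: To (3,4): C(7,3)=35. From there: C(5,2)=10. Total: 350.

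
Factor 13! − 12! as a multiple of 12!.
12 × 12! = 5,748,019,200
13! − 12! = 13·12! − 12! = (13 − 1)·12! = 12 × 12! = 5,748,019,200.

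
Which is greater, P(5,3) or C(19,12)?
C(19,12)
P(5,3)=60, C(19,12)=50,388.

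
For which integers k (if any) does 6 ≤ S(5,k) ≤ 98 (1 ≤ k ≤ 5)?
2, 3, 4

Explanation: S(5,1)=1; S(5,2)=15; S(5,3)=25; S(5,4)=10; S(5,5)=1. So valid k = 2, 3, 4.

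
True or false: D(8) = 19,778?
False

Explanation: Derangements of 8 elements: D(8) = (8-1)·[D(7) + D(6)] = 7·[1,854 + 265] = 14,833.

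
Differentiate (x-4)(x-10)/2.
(2x - 14)/2
d/dx[(x-4)(x-10)] = (x-10) + (x-4) = 2x - 14. Dividing by 2 gives (2x - 14)/2.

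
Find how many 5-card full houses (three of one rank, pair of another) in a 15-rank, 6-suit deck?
63,000

Triple rank: 15. Triple suits: C(6,3)=20. Pair rank: 14. Pair suits: C(6,2)=15. Total: 63,000.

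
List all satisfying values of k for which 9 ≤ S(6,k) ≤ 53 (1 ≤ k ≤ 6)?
2, 5

Working:
S(6,1)=1; S(6,2)=31; S(6,3)=90; S(6,4)=65; S(6,5)=15; S(6,6)=1. So valid k = 2, 5.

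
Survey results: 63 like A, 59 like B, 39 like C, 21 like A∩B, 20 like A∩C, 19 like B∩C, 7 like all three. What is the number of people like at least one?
108

Solution: |A∪B∪C| = 63+59+39-21-20-19+7 = 108.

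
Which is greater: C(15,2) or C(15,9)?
C(15,2)=105, C(15,9)=5,005.
Final answer: C(15,9)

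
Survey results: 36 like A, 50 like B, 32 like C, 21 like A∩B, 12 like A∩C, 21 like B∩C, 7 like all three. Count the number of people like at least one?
|A∪B∪C| = 36+50+32-21-12-21+7 = 71.
Final answer: 71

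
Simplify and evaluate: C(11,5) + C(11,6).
924

Explanation: By Pascal's identity: C(12,6) = 924.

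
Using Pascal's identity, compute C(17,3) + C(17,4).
3,060

Explanation: C(17,3) + C(17,4) = C(18,4) = 3,060.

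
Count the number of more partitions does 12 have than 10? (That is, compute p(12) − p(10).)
35
Pentagonal recurrence p(n) = p(n−1) + p(n−2) − p(n−5) − p(n−7) + …: p(12) = p(11) + p(10) − p(7) − p(5) + p(0) = 56 + 42 − 15 − 7 + 1 = 77.
p(10) = p(9) + p(8) − p(5) − p(3) = 30 + 22 − 7 − 3 = 42.
Difference = 77 − 42 = 35.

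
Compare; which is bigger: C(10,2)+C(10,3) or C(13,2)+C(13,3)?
C(13,2)+C(13,3)

First=165, Second=364.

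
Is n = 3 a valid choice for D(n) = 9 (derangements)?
D(3) = (3-1)·[D(2) + D(1)] = 2·[1 + 0] = 2, which does not equal 9.

Answer: No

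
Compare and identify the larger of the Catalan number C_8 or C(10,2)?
C_8

Reasoning: C_8 = C(16,8)/(8+1) = 12,870/9 = 1,430; C(10,2) = 45.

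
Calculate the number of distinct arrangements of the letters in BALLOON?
Word has 7 letters (B=1, A=1, L=2, O=2, N=1). Arrangements: 7!/Π(k!) = 1,260.

Answer: 1,260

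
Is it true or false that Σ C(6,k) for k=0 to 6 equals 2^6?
Binomial theorem: Σ C(6,k) = (1+1)^6 = 2^6 = 64; RHS 2^6 = 64.
Final answer: True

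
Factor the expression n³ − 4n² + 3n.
n(n − 1)(n − 3)

Working:
n³ − 4n² + 3n = n(n² − 4n + 3) = n(n − 1)(n − 3).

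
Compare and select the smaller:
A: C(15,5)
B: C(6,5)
B

Solution: A=C(15,5)=3,003, B=C(6,5)=6.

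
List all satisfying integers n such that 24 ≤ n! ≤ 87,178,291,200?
4, 5, 6, 7, 8, 9, 10, 11, 12, 13, 14

Solution: n! is strictly increasing; 4! = 24 and 14! = 87,178,291,200, so valid n = 4, 5, 6, 7, 8, 9, 10, 11, 12, 13, 14.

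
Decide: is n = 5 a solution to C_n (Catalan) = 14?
No

C_5 = C(10,5)/(5+1) = 252/6 = 42, which does not equal 14.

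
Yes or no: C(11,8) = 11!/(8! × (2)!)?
No

Solution: The correct denominator is 8!×3!, giving C(11,8) = 165; the stated RHS is 11!/(8!×2!) = 495 ≠ 165, so the statement does not hold.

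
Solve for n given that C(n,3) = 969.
19
C(n,3) = n(n−1)(n−2)/3! is increasing in n, and n(n−1)(n−2) = 3!·969 = 5,814 ≈ (n−1)^3 gives n ≈ 19.0. Check: C(17,3) = 680, C(18,3) = 816, C(19,3) = 969 ✓. So n = 19.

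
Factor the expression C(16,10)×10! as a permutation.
P(16,10)

Explanation: C(16,10)×10! = [16!/(10!(6)!)]×10! = 16!/(6)! = P(16,10) = 29,059,430,400.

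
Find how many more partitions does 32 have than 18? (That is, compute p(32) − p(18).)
7,964

Pentagonal recurrence p(n) = p(n−1) + p(n−2) − p(n−5) − p(n−7) + …: p(32) = p(31) + p(30) − p(27) − p(25) + p(20) + p(17) − p(10) − p(6) = 6,842 + 5,604 − 3,010 − 1,958 + 627 + 297 − 42 − 11 = 8,349.
p(18) = p(17) + p(16) − p(13) − p(11) + p(6) + p(3) = 297 + 231 − 101 − 56 + 11 + 3 = 385.
Difference = 8,349 − 385 = 7,964.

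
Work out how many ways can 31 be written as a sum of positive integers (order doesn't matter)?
6,842

Working:
Pentagonal recurrence p(n) = p(n−1) + p(n−2) − p(n−5) − p(n−7) + …: p(31) = p(30) + p(29) − p(26) − p(24) + p(19) + p(16) − p(9) − p(5) = 5,604 + 4,565 − 2,436 − 1,575 + 490 + 231 − 30 − 7 = 6,842.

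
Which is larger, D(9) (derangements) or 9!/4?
D(9)

Working:
D(9) = (9-1)·[D(8) + D(7)] = 8·[14,833 + 1,854] = 133,496; 9!/4 = 362,880/4 = 90,720.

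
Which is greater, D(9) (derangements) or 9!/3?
D(9)

Solution: D(9) = (9-1)·[D(8) + D(7)] = 8·[14,833 + 1,854] = 133,496; 9!/3 = 362,880/3 = 120,960.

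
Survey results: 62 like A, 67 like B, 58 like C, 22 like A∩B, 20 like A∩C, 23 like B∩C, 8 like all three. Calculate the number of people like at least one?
130

Working:
|A∪B∪C| = 62+67+58-22-20-23+8 = 130.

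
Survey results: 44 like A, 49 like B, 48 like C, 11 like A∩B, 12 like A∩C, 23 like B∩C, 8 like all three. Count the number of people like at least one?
|A∪B∪C| = 44+49+48-11-12-23+8 = 103.

Answer: 103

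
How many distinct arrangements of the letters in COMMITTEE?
45,360
Word has 9 letters (C=1, O=1, M=2, I=1, T=2, E=2). Arrangements: 9!/Π(k!) = 45,360.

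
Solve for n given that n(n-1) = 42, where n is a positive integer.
7

Reasoning: n² − n − 42 = 0, so n = (1 ± √(1 + 4·42))/2 = (1 ± √169)/2 = (1 ± 13)/2, i.e. n = 7 or n = -6. Taking the positive root, n = 7 (check: 7×6 = 42).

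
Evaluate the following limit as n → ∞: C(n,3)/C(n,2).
C(n,3)/C(n,2) = (n-2)/3 → ∞ as n → ∞.
Final answer: ∞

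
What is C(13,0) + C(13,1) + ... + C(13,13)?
Sum of binomial coefficients = 2^13 = 8,192.

Answer: 8,192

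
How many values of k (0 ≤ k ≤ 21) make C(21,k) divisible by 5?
12

Reasoning: Checking C(21,k) mod 5 for k = 0..21: divisible at k = 2, 3, 4, 7, 8, 9, 12, 13, 14, 17, 18, 19. That's 12 values.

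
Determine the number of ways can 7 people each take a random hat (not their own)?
Using D(n) = (n-1)[D(n-1) + D(n-2)]:
D(7) = (7-1) × [D(6) + D(5)]
      = 6 × [265 + 44]
      = 6 × 309
      = 1,854
Final answer: 1,854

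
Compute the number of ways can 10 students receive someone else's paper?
1,334,961

Using D(n) = (n-1)[D(n-1) + D(n-2)]:
D(10) = (10-1) × [D(9) + D(8)]
      = 9 × [133496 + 14833]
      = 9 × 148329
      = 1,334,961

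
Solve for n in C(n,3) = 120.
10
C(n,3) = n(n−1)(n−2)/3! is increasing in n, and n(n−1)(n−2) = 3!·120 = 720 ≈ (n−1)^3 gives n ≈ 10.0. Check: C(8,3) = 56, C(9,3) = 84, C(10,3) = 120 ✓. So n = 10.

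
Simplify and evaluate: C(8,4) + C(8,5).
126

Explanation: By Pascal's identity: C(9,5) = 126.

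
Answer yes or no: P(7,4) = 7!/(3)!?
Permutation formula P(n,k) = n!/(n-k)!: 7!/3! = 5,040/6 = 840 = P(7,4). The statement holds.
Final answer: Yes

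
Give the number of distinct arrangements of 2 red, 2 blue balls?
Multinomial: 4!/(2! × 2!) = 6.

Answer: 6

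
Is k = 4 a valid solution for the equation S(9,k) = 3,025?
No

Reasoning: S(9,4) = 4·S(8,4) + S(8,3) = 4·1,701 + 966 = 7,770, which does not equal 3,025.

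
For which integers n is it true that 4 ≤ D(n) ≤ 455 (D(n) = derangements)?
4, 5, 6
Using D(n) = (n−1)[D(n−1) + D(n−2)] with D(1)=0, D(2)=1: D(3)=2; D(4)=9; D(5)=44; D(6)=265; D(7)=1,854. So valid n = 4, 5, 6.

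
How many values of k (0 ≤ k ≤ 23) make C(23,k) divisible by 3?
6

Explanation: Checking C(23,k) mod 3 for k = 0..23: divisible at k = 6, 7, 8, 15, 16, 17. That's 6 values.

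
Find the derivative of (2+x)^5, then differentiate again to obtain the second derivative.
20(2+x)^3

Working:
First derivative: 5(2+x)^{4}. Second derivative: 5·4·(2+x)^{3} = 20(2+x)^{3}.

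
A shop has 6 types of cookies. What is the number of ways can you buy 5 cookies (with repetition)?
252
Stars and bars: C(5+6-1, 5) = C(10, 5) = 252.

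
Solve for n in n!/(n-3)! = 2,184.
14
n!/(n-3)! = n×(n-1)×(n-2), a product of 3 consecutive integers ≈ (n−1)^3. 2,184^(1/3) + 1 ≈ 14.0; check n = 14: 14×13×12 = 2,184 ✓. So n = 14.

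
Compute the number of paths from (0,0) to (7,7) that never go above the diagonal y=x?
Counted by the Catalan number C_7: C_7 = C(14,7)/(7+1) = 3,432/8 = 429.
Final answer: 429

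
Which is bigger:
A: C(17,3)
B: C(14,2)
A

Working:
A=C(17,3)=680, B=C(14,2)=91.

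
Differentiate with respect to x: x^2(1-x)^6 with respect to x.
Product rule: 2x^{1}(1-x)^{6} + x^2·(-6)(1-x)^{5}.

Answer: 2x^1(1-x)^6 - 6x^2(1-x)^5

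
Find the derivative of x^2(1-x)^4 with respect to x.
2x^1(1-x)^4 - 4x^2(1-x)^3

Solution: Product rule: 2x^{1}(1-x)^{4} + x^2·(-4)(1-x)^{3}.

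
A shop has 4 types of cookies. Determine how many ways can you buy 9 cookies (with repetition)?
220

Reasoning: Stars and bars: C(9+4-1, 9) = C(12, 9) = 220.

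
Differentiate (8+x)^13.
13(8+x)^12
Using the power rule: d/dx (8+x)^13 = 13(8+x)^{12}.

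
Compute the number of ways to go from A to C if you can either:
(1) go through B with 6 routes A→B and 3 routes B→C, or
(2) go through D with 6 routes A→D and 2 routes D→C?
30

Working:
Route via B: 6×3=18. Route via D: 6×2=12. Total: 30.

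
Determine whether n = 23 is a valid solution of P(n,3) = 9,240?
No

Reasoning: P(23,3) = 23·22·21 = 10,626, which does not equal 9,240.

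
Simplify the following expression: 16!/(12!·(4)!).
1,820

This is C(16,12) = 1,820.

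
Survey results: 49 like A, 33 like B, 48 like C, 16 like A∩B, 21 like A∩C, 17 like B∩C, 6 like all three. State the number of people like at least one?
82

Reasoning: |A∪B∪C| = 49+33+48-16-21-17+6 = 82.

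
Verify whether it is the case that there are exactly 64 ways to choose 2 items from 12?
C(12,2) = 66 ≠ 64.

Answer: False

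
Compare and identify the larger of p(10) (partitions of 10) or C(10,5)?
C(10,5)
Pentagonal recurrence p(n) = p(n−1) + p(n−2) − p(n−5) − p(n−7) + …: p(10) = p(9) + p(8) − p(5) − p(3) = 30 + 22 − 7 − 3 = 42; C(10,5) = 252.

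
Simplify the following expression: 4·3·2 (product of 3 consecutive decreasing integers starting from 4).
This is P(4,3) = 4!/(1)! = 24.
Final answer: 24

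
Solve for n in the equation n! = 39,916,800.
n! is strictly increasing. 9! = 362,880, 10! = 3,628,800, 11! = 39,916,800 ✓. So n = 11.

Answer: 11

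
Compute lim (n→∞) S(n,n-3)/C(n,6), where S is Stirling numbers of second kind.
The leading term of S(n,n-3) as a polynomial in n is (5)!!·C(n,6), so the ratio → (5)!! = 15.
Final answer: 15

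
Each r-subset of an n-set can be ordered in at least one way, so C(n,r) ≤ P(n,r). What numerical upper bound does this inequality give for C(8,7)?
40,320

Explanation: P(8,7) = 8·7·6·5·4·3·2 = 40,320, so C(8,7) ≤ 40,320. (The bound is loose by a factor of 7! = 5,040: C(8,7) = 40,320/5,040 = 8.)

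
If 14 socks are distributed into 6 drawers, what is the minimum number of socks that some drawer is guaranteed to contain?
3

Explanation: Pigeonhole: ⌈14/6⌉ = 3.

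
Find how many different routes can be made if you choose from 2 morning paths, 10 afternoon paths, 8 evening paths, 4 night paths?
640
By the multiplication principle: 2 × 10 × 8 × 4 = 640.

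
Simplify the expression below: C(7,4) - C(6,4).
20

Explanation: C(7,4) - C(6,4) = C(6,3) = 20.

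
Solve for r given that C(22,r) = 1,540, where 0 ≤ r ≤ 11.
3

Working:
C(22,r) is increasing for 0 ≤ r ≤ 11. Stepping up (C(22,r+1) = C(22,r)·(22−r)/(r+1)): C(22,1) = 22, C(22,2) = 231, C(22,3) = 1,540 ✓. So r = 3.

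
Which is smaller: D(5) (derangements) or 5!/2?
D(5)

Solution: D(5) = (5-1)·[D(4) + D(3)] = 4·[9 + 2] = 44; 5!/2 = 120/2 = 60.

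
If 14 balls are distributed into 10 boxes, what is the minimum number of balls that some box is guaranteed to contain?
Pigeonhole: ⌈14/10⌉ = 2.
Final answer: 2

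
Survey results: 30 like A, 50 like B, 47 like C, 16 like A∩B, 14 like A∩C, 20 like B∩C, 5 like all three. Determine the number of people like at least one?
82
|A∪B∪C| = 30+50+47-16-14-20+5 = 82.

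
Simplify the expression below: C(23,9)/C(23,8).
5/3

Explanation: C(n,k+1)/C(n,k) = (n−k)/(k+1). Here (23−8)/(8+1) = 15/9 = 5/3.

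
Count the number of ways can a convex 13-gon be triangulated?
58,786
Using the Catalan number formula: C_n = C(2n, n) / (n+1)
C_11 = C(22, 11) / (11+1)
     = 705432 / 12
     = 58,786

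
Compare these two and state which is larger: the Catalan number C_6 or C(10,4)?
C(10,4)

Solution: C_6 = C(12,6)/(6+1) = 924/7 = 132; C(10,4) = 210.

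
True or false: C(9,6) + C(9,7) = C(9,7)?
Pascal's identity gives C(10,7) = 120, whereas C(9,7) = 36.

Answer: False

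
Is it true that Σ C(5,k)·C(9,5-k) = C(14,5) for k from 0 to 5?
True

Solution: Vandermonde's identity gives C(14,5) = 2,002; RHS C(14,5) = 2,002.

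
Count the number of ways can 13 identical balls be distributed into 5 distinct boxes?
2,380

Working:
C(13+5-1, 5-1) = C(17, 4) = 2,380.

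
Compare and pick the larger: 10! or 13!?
10!=3,628,800, 13!=6,227,020,800. 13! > 10!.
Final answer: 13!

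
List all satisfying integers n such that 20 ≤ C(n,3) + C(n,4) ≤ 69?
C(5,3)+C(5,4)=15; C(6,3)+C(6,4)=35; C(7,3)+C(7,4)=70. So valid n = 6.

Answer: 6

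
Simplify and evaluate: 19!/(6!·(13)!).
27,132

Working:
This is C(19,6) = 27,132.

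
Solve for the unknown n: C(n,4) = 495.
12

Working:
C(n,4) = n(n−1)(n−2)(n−3)/4! is increasing in n, and n(n−1)(n−2)(n−3) = 4!·495 = 11,880 ≈ (n−1.5)^4 gives n ≈ 11.9. Check: C(10,4) = 210, C(11,4) = 330, C(12,4) = 495 ✓. So n = 12.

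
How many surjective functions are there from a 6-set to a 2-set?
62

Explanation: Onto functions = 2! × S(6,2)
First compute S(6,2) via recurrence:
Using the Stirling recurrence: S(n,k) = k·S(n-1,k) + S(n-1,k-1)
S(6,2) = 2·S(5,2) + S(5,1)
         = 2·15 + 1
         = 30 + 1
         = 31
Then: 2 × 31 = 62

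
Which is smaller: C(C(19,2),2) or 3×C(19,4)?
3×C(19,4)

C(C(19,2),2)=14,535, 3×C(19,4)=11,628.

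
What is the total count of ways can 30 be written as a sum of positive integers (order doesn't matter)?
5,604

Solution: Pentagonal recurrence p(n) = p(n−1) + p(n−2) − p(n−5) − p(n−7) + …: p(30) = p(29) + p(28) − p(25) − p(23) + p(18) + p(15) − p(8) − p(4) = 4,565 + 3,718 − 1,958 − 1,255 + 385 + 176 − 22 − 5 = 5,604.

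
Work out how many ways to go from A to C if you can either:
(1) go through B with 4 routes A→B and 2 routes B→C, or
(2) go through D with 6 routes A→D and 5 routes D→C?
38

Working:
Route via B: 4×2=8. Route via D: 6×5=30. Total: 38.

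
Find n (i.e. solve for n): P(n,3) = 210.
7

Solution: P(n,3) = n(n−1)(n−2) is increasing in n; n(n−1)(n−2) ≈ (n−1)^3 = 210 gives n ≈ 6.9. Check: P(5,3) = 60, P(6,3) = 120, P(7,3) = 210 ✓. So n = 7.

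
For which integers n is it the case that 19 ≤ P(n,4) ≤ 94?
4

Working:
P(3,4)=0; P(4,4)=24; P(5,4)=120. So valid n = 4.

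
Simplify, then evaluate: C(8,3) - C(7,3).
21

Reasoning: C(8,3) - C(7,3) = C(7,2) = 21.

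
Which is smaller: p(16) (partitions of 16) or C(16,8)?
Pentagonal recurrence p(n) = p(n−1) + p(n−2) − p(n−5) − p(n−7) + …: p(16) = p(15) + p(14) − p(11) − p(9) + p(4) + p(1) = 176 + 135 − 56 − 30 + 5 + 1 = 231; C(16,8) = 12,870.
Final answer: p(16)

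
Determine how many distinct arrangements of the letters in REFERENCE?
7,560

Working:
Word has 9 letters (R=2, E=4, F=1, N=1, C=1). Arrangements: 9!/Π(k!) = 7,560.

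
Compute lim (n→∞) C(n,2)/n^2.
1/2

Working:
C(n,2) ≈ n^2/2! for large n. Limit = 1/2! = 1/2.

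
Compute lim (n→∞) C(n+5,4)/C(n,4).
1

Explanation: Both numerator and denominator grow as n^4/4! for large n, so the ratio → 1.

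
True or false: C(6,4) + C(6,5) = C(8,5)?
False

Solution: Pascal's identity gives C(7,5) = 21, whereas C(8,5) = 56.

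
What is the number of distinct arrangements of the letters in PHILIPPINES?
1,108,800
Word has 11 letters (P=3, H=1, I=3, L=1, N=1, E=1, S=1). Arrangements: 11!/Π(k!) = 1,108,800.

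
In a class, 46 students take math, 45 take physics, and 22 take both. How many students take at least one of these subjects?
69
|A∪B| = |A|+|B|-|A∩B| = 46+45-22 = 69.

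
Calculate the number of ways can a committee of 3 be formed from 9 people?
84

Reasoning: C(9,3) = 9! / (3! × (9-3)!)
         = 9! / (3! × 6!)
         = 84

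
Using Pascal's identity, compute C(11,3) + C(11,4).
495

Solution: C(11,3) + C(11,4) = C(12,4) = 495.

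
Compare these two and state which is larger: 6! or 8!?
8!

Reasoning: 6!=720, 8!=40,320. 8! > 6!.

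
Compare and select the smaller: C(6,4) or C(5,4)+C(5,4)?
C(5,4)+C(5,4)

Explanation: C(6,4)=15; C(5,4)+C(5,4)=5+5=10.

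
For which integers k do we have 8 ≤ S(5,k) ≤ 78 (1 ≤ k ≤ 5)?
S(5,1)=1; S(5,2)=15; S(5,3)=25; S(5,4)=10; S(5,5)=1. So valid k = 2, 3, 4.
Final answer: 2, 3, 4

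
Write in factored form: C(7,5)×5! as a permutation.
P(7,5)

Explanation: C(7,5)×5! = [7!/(5!(2)!)]×5! = 7!/(2)! = P(7,5) = 2,520.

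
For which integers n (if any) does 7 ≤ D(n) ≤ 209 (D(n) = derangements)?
4, 5

Using D(n) = (n−1)[D(n−1) + D(n−2)] with D(1)=0, D(2)=1: D(3)=2; D(4)=9; D(5)=44; D(6)=265. So valid n = 4, 5.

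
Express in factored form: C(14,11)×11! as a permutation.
C(14,11)×11! = [14!/(11!(3)!)]×11! = 14!/(3)! = P(14,11) = 14,529,715,200.
Final answer: P(14,11)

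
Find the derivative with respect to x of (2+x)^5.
Using the power rule: d/dx (2+x)^5 = 5(2+x)^{4}.

Answer: 5(2+x)^4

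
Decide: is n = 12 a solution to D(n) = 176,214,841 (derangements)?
Yes

Working:
D(12) = (12-1)·[D(11) + D(10)] = 11·[14,684,570 + 1,334,961] = 176,214,841, which equals 176,214,841.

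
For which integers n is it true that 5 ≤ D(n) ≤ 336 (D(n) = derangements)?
4, 5, 6
Using D(n) = (n−1)[D(n−1) + D(n−2)] with D(1)=0, D(2)=1: D(3)=2; D(4)=9; D(5)=44; D(6)=265; D(7)=1,854. So valid n = 4, 5, 6.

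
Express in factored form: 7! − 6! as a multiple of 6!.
6 × 6! = 4,320

Reasoning: 7! − 6! = 7·6! − 6! = (7 − 1)·6! = 6 × 6! = 4,320.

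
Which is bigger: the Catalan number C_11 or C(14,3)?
C_11

Reasoning: C_11 = C(22,11)/(11+1) = 705,432/12 = 58,786; C(14,3) = 364.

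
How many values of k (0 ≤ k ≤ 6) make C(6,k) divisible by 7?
0

Explanation: Checking C(6,k) mod 7 for k = 0..6: none are divisible by 7. Count = 0.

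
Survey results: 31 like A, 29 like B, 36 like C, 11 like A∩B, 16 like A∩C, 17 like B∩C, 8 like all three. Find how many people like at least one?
60

Explanation: |A∪B∪C| = 31+29+36-11-16-17+8 = 60.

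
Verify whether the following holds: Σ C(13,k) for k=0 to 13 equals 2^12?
False

Binomial theorem: Σ C(13,k) = (1+1)^13 = 2^13 = 8,192; RHS 2^12 = 4,096.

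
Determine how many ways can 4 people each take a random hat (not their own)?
9

Working:
Using D(n) = (n-1)[D(n-1) + D(n-2)]:
D(4) = (4-1) × [D(3) + D(2)]
      = 3 × [2 + 1]
      = 3 × 3
      = 9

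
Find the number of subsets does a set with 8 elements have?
256

Each element can be included or excluded: 2^8 = 256.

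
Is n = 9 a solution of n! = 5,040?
9! = 9·8! = 9·40,320 = 362,880, which does not equal 5,040.
Final answer: No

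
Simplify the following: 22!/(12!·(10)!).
646,646

This is C(22,12) = 646,646.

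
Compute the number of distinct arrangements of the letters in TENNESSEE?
3,780

Explanation: Word has 9 letters (T=1, E=4, N=2, S=2). Arrangements: 9!/Π(k!) = 3,780.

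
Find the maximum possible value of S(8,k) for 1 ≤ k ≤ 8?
Row S(8,k) for k = 1..8 (via S(n,k) = k·S(n−1,k) + S(n−1,k−1)): 1, 127, 966, 1,701, 1,050, 266, 28, 1. The row is unimodal; maximum at k = 4: 1,701.
Final answer: 1,701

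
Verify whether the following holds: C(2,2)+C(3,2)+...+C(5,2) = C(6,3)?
True

Hockey stick identity gives Σ = C(6,3) = 20; RHS C(6,3) = 20.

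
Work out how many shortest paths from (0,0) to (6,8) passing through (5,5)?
1,008

Working:
To (5,5): C(10,5)=252. From there: C(4,1)=4. Total: 1,008.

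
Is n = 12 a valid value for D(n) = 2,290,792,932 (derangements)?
No

Reasoning: D(12) = (12-1)·[D(11) + D(10)] = 11·[14,684,570 + 1,334,961] = 176,214,841, which does not equal 2,290,792,932.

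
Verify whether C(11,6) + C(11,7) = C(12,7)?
True
Pascal's identity: LHS = 462 + 330 = 792; RHS = C(12,7) = 792. Both sides agree, so the statement holds.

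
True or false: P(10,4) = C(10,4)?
False

P(10,4) = 5,040 and C(10,4) = 210; P(n,r) = r! × C(n,r) so P > C whenever r ≥ 2.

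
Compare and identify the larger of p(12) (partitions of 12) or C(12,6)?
C(12,6)

Working:
Pentagonal recurrence p(n) = p(n−1) + p(n−2) − p(n−5) − p(n−7) + …: p(12) = p(11) + p(10) − p(7) − p(5) + p(0) = 56 + 42 − 15 − 7 + 1 = 77; C(12,6) = 924.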